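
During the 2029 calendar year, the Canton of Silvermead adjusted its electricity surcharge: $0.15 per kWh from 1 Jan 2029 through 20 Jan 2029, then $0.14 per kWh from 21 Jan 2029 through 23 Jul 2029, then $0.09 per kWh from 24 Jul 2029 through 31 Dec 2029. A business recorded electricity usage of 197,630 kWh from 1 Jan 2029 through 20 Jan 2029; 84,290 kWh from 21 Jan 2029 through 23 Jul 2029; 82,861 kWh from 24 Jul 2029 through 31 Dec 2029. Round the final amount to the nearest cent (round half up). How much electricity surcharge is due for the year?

1 Jan – 20 Jan 2029: 197,630 kWh at $0.15/kWh → $29,644.50
21 Jan – 23 Jul 2029: 84,290 kWh at $0.14/kWh → $11,800.60
24 Jul – 31 Dec 2029: 82,861 kWh at $0.09/kWh → $7,457.49

$48,902.59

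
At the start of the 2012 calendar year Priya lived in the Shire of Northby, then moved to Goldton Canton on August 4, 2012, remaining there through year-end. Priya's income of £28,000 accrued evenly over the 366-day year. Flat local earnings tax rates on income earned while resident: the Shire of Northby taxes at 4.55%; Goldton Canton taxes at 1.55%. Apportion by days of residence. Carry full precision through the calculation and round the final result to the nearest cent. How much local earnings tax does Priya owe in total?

£929.74

The Shire of Northby, January 1 – August 3, 2012: 216 days → £28,000 × 4.55% × 216/366 = £751.8689
Goldton Canton, August 4 – December 31, 2012: 150 days → £28,000 × 1.55% × 150/366 = £177.8689
Total = £929.7377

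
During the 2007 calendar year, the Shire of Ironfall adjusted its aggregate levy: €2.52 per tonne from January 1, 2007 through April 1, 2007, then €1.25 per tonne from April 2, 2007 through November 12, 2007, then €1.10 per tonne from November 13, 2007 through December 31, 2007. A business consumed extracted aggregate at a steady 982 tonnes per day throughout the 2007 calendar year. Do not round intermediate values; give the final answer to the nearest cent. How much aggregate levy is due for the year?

January 1 – April 1, 2007: 91 days × 982 tonnes/day = 89,362 tonnes at €2.52/tonne → €225192.24
April 2 – November 12, 2007: 225 days × 982 tonnes/day = 220,950 tonnes at €1.25/tonne → €276187.50
November 13 – December 31, 2007: 49 days × 982 tonnes/day = 48,118 tonnes at €1.10/tonne → €52929.80

€554309.54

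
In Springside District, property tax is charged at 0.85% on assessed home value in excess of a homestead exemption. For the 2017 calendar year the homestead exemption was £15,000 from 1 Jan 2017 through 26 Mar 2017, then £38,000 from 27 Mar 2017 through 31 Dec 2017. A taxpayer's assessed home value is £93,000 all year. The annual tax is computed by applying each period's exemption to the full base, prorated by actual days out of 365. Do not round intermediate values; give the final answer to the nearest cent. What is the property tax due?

1 Jan – 26 Mar 2017: 85 days, exemption £15,000 → (£93,000 − £15,000) × 0.85% × 85/365 = £154.3973
27 Mar – 31 Dec 2017: 280 days, exemption £38,000 → (£93,000 − £38,000) × 0.85% × 280/365 = £358.6301
Total = £513.0274

£513.03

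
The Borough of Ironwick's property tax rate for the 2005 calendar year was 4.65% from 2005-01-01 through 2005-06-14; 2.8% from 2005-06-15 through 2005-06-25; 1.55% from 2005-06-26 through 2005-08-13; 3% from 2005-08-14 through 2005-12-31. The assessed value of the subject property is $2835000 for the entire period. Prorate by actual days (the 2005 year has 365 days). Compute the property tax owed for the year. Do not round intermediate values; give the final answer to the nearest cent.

$100506.58

2005-01-01 to 2005-06-14: 165 days at 4.65% → $2835000 × 4.65% × 165/365 = $59593.2534
2005-06-15 to 2005-06-25: 11 days at 2.8% → $2835000 × 2.8% × 11/365 = $2392.2740
2005-06-26 to 2005-08-13: 49 days at 1.55% → $2835000 × 1.55% × 49/365 = $5899.1301
2005-08-14 to 2005-12-31: 140 days at 3% → $2835000 × 3% × 140/365 = $32621.9178
Total = $100506.5753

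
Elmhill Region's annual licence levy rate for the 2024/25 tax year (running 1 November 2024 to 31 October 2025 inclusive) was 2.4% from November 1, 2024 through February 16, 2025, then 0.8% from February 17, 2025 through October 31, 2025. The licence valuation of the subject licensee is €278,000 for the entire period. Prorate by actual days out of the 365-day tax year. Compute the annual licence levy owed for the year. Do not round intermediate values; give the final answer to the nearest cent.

€3,540.12

November 1, 2024 – February 16, 2025: 108 days at 2.4% → €278,000 × 2.4% × 108/365 = €1,974.1808
February 17 – October 31, 2025: 257 days at 0.8% → €278,000 × 0.8% × 257/365 = €1,565.9397
Total = €3,540.1205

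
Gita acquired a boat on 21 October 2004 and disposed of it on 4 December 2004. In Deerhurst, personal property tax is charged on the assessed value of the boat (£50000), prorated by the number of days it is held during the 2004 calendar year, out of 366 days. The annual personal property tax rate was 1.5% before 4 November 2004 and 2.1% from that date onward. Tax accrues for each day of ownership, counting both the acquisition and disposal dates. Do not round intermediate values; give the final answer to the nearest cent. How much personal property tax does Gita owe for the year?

£117.62

21 October – 3 November 2004: 14 days at 1.5% → £50000 × 1.5% × 14/366 = £28.6885
4 November – 4 December 2004: 31 days at 2.1% → £50000 × 2.1% × 31/366 = £88.9344
Total = £117.6230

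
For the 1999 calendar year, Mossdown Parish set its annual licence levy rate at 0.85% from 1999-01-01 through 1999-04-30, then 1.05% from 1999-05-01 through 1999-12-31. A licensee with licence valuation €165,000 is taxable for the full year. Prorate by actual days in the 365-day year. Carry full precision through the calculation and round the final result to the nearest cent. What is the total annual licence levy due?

1999-01-01 to 1999-04-30: 120 days at 0.85% → €165,000 × 0.85% × 120/365 = €461.0959
1999-05-01 to 1999-12-31: 245 days at 1.05% → €165,000 × 1.05% × 245/365 = €1,162.9110
Total = €1,624.0068

€1,624.01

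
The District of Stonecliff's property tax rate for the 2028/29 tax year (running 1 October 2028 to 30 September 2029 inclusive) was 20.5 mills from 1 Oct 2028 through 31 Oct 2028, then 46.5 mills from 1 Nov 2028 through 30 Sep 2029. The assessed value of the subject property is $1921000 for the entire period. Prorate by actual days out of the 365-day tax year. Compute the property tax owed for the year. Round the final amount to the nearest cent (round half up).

$85084.51

1 Oct – 31 Oct 2028: 31 days at 20.5 mills → $1921000 × 2.05% × 31/365 = $3344.6452
1 Nov 2028 – 30 Sep 2029: 334 days at 46.5 mills → $1921000 × 4.65% × 334/365 = $81739.8658
Total = $85084.5110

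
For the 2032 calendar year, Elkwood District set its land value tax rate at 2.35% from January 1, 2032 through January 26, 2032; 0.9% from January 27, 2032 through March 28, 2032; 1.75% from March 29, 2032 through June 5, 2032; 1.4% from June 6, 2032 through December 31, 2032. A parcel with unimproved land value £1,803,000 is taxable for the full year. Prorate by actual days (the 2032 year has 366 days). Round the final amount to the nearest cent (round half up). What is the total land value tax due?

January 1 – January 26, 2032: 26 days at 2.35% → £1,803,000 × 2.35% × 26/366 = £3,009.9262
January 27 – March 28, 2032: 62 days at 0.9% → £1,803,000 × 0.9% × 62/366 = £2,748.8361
March 29 – June 5, 2032: 69 days at 1.75% → £1,803,000 × 1.75% × 69/366 = £5,948.4221
June 6 – December 31, 2032: 209 days at 1.4% → £1,803,000 × 1.4% × 209/366 = £14,414.1475
Total = £26,121.3320

£26,121.33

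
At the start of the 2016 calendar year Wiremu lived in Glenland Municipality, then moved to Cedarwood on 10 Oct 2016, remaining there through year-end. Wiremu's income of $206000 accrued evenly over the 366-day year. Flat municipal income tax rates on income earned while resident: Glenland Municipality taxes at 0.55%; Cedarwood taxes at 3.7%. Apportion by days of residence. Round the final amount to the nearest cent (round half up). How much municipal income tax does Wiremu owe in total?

Glenland Municipality, 1 Jan – 9 Oct 2016: 283 days → $206000 × 0.55% × 283/366 = $876.0628
Cedarwood, 10 Oct – 31 Dec 2016: 83 days → $206000 × 3.7% × 83/366 = $1728.4863
Total = $2604.5492

$2604.55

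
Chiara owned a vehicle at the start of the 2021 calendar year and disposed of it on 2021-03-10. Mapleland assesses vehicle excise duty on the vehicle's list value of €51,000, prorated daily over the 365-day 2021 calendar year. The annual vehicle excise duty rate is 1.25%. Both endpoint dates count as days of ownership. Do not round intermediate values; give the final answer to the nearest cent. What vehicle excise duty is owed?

€120.51

Days held (2021-01-01 to 2021-03-10): 69 out of 365
Tax = €51,000 × 1.25% × 69/365 = €120.5137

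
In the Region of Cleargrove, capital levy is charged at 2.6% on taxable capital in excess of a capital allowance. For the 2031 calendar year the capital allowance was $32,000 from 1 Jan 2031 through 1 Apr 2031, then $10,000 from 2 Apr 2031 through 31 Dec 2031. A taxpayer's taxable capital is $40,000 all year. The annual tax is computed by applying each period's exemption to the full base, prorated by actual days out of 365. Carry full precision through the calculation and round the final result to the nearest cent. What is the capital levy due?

$637.39

1 Jan – 1 Apr 2031: 91 days, exemption $32,000 → ($40,000 − $32,000) × 2.6% × 91/365 = $51.8575
2 Apr – 31 Dec 2031: 274 days, exemption $10,000 → ($40,000 − $10,000) × 2.6% × 274/365 = $585.5342
Total = $637.3918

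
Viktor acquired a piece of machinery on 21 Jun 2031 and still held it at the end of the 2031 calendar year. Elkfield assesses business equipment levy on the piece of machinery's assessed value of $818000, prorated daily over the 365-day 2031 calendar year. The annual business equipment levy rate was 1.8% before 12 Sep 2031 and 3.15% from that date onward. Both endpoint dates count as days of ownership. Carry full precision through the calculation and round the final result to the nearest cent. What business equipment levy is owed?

21 Jun – 11 Sep 2031: 83 days at 1.8% → $818000 × 1.8% × 83/365 = $3348.1973
12 Sep – 31 Dec 2031: 111 days at 3.15% → $818000 × 3.15% × 111/365 = $7835.9918
Total = $11184.1890

$11184.19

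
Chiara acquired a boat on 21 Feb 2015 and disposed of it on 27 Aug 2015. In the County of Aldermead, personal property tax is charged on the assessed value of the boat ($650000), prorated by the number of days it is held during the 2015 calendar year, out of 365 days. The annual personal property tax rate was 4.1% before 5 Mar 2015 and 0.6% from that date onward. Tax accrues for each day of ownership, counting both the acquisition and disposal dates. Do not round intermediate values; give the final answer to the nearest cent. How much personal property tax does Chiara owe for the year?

21 Feb – 4 Mar 2015: 12 days at 4.1% → $650000 × 4.1% × 12/365 = $876.1644
5 Mar – 27 Aug 2015: 176 days at 0.6% → $650000 × 0.6% × 176/365 = $1880.5479
Total = $2756.7123

$2756.71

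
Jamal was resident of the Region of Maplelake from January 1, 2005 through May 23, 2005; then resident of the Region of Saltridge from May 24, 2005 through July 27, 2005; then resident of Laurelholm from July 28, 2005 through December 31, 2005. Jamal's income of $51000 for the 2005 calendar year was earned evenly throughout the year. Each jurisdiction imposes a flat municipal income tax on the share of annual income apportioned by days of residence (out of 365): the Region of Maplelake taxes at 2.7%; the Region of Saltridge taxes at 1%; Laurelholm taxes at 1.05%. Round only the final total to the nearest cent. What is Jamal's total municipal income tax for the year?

The Region of Maplelake, January 1 – May 23, 2005: 143 days → $51000 × 2.7% × 143/365 = $539.4822
The Region of Saltridge, May 24 – July 27, 2005: 65 days → $51000 × 1% × 65/365 = $90.8219
Laurelholm, July 28 – December 31, 2005: 157 days → $51000 × 1.05% × 157/365 = $230.3384
Total = $860.6425

$860.64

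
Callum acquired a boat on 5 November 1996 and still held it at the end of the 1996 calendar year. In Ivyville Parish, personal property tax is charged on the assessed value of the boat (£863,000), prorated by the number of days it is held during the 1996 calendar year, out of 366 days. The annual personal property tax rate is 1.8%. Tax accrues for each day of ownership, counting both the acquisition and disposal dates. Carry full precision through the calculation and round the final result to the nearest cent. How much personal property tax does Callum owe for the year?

£2,419.23

Days held (5 November – 31 December 1996): 57 out of 366
Tax = £863,000 × 1.8% × 57/366 = £2,419.2295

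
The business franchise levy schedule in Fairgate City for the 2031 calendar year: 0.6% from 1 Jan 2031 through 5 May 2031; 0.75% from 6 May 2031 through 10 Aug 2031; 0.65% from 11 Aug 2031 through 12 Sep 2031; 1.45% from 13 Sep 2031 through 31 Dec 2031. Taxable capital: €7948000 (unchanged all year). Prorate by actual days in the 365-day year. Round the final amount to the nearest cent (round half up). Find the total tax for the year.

1 Jan – 5 May 2031: 125 days at 0.6% → €7948000 × 0.6% × 125/365 = €16331.5068
6 May – 10 Aug 2031: 97 days at 0.75% → €7948000 × 0.75% × 97/365 = €15841.5616
11 Aug – 12 Sep 2031: 33 days at 0.65% → €7948000 × 0.65% × 33/365 = €4670.8110
13 Sep – 31 Dec 2031: 110 days at 1.45% → €7948000 × 1.45% × 110/365 = €34731.6712
Total = €71575.5507

€71575.55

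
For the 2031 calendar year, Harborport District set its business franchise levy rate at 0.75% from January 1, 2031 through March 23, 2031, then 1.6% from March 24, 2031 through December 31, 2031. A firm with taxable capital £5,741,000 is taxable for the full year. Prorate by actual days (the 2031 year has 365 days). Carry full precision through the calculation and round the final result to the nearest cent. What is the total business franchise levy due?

£80,893.05

January 1 – March 23, 2031: 82 days at 0.75% → £5,741,000 × 0.75% × 82/365 = £9,673.1918
March 24 – December 31, 2031: 283 days at 1.6% → £5,741,000 × 1.6% × 283/365 = £71,219.8575
Total = £80,893.0493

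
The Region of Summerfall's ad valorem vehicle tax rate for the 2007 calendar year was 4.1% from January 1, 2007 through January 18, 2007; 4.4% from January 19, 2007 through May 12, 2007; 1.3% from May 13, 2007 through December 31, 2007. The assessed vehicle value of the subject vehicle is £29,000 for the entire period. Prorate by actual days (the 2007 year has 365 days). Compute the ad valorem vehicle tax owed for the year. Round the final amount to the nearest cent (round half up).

January 1 – January 18, 2007: 18 days at 4.1% → £29,000 × 4.1% × 18/365 = £58.6356
January 19 – May 12, 2007: 114 days at 4.4% → £29,000 × 4.4% × 114/365 = £398.5315
May 13 – December 31, 2007: 233 days at 1.3% → £29,000 × 1.3% × 233/365 = £240.6603
Total = £697.8274

£697.83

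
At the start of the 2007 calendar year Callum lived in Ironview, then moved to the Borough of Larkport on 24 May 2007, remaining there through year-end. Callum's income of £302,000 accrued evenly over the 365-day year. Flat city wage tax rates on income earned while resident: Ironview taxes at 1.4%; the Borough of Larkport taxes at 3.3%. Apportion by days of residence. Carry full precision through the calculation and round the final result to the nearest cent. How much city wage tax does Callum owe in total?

Ironview, 1 Jan – 23 May 2007: 143 days → £302,000 × 1.4% × 143/365 = £1,656.4493
The Borough of Larkport, 24 May – 31 Dec 2007: 222 days → £302,000 × 3.3% × 222/365 = £6,061.5123
Total = £7,717.9616

£7,717.96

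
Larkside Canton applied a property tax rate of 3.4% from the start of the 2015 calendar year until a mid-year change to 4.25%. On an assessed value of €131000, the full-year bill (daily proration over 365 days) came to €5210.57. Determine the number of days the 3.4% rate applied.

Let d = days at the first rate; then 365 − d days at the second rate.
€131000 × [3.4%·d + 4.25%·(365−d)] / 365 = €5210.57
Solving gives d = 117, so the new rate took effect on April 28, 2015.

117 days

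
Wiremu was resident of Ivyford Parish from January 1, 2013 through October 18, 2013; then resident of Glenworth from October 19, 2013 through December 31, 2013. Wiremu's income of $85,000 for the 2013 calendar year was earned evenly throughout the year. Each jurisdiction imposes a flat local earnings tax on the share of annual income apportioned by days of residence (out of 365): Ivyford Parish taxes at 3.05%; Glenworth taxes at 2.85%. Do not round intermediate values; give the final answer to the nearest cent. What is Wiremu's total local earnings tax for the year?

$2,558.03

Ivyford Parish, January 1 – October 18, 2013: 291 days → $85,000 × 3.05% × 291/365 = $2,066.8973
Glenworth, October 19 – December 31, 2013: 74 days → $85,000 × 2.85% × 74/365 = $491.1370
Total = $2,558.0342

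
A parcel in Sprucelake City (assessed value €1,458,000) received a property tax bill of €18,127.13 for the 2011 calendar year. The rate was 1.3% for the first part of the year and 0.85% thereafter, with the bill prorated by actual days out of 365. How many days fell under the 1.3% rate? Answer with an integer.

319 days

Let d = days at the first rate; then 365 − d days at the second rate.
€1,458,000 × [1.3%·d + 0.85%·(365−d)] / 365 = €18,127.13
Solving gives d = 319, so the new rate took effect on November 16, 2011.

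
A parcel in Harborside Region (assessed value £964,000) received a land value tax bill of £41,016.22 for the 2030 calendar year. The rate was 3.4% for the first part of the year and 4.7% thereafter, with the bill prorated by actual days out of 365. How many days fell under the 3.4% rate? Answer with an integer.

Let d = days at the first rate; then 365 − d days at the second rate.
£964,000 × [3.4%·d + 4.7%·(365−d)] / 365 = £41,016.22
Solving gives d = 125, so the new rate took effect on 6 May 2030.

125 days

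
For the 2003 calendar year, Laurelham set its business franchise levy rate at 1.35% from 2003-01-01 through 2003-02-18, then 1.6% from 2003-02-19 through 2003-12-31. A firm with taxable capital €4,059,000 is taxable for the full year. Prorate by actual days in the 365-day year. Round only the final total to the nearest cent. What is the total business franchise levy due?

€63,581.73

2003-01-01 to 2003-02-18: 49 days at 1.35% → €4,059,000 × 1.35% × 49/365 = €7,356.2425
2003-02-19 to 2003-12-31: 316 days at 1.6% → €4,059,000 × 1.6% × 316/365 = €56,225.4904
Total = €63,581.7329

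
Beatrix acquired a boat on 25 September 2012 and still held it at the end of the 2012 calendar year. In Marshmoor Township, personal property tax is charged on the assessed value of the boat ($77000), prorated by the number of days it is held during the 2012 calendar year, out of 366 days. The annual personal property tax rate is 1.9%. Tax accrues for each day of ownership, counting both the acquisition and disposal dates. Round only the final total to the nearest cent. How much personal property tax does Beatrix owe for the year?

Days held (25 September – 31 December 2012): 98 out of 366
Tax = $77000 × 1.9% × 98/366 = $391.7322

$391.73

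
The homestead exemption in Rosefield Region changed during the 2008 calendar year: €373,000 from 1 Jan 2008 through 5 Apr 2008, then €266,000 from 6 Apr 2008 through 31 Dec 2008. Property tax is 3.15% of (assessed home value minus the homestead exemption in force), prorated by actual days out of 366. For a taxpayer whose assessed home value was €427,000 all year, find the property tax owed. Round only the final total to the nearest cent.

€4,187.43

1 Jan – 5 Apr 2008: 96 days, exemption €373,000 → (€427,000 − €373,000) × 3.15% × 96/366 = €446.1639
6 Apr – 31 Dec 2008: 270 days, exemption €266,000 → (€427,000 − €266,000) × 3.15% × 270/366 = €3,741.2705
Total = €4,187.4344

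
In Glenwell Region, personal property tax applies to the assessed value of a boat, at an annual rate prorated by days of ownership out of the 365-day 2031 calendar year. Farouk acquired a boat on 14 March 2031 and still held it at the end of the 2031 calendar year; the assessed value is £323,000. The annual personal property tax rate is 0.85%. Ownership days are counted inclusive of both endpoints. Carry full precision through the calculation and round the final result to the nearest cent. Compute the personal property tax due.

£2,203.92

Days held (14 March – 31 December 2031): 293 out of 365
Tax = £323,000 × 0.85% × 293/365 = £2,203.9219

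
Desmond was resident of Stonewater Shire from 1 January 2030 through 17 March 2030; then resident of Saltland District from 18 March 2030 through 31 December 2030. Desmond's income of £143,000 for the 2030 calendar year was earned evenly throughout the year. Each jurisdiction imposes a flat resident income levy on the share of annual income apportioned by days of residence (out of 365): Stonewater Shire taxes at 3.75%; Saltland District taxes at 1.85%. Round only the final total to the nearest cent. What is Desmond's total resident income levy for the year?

Stonewater Shire, 1 January – 17 March 2030: 76 days → £143,000 × 3.75% × 76/365 = £1,116.5753
Saltland District, 18 March – 31 December 2030: 289 days → £143,000 × 1.85% × 289/365 = £2,094.6562
Total = £3,211.2315

£3,211.23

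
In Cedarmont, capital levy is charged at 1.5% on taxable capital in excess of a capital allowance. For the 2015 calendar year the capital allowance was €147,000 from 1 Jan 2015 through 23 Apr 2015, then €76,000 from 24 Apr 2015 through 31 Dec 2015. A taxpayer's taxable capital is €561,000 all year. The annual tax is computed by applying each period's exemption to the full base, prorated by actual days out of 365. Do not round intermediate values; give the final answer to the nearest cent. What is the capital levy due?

€6,945.29

1 Jan – 23 Apr 2015: 113 days, exemption €147,000 → (€561,000 − €147,000) × 1.5% × 113/365 = €1,922.5479
24 Apr – 31 Dec 2015: 252 days, exemption €76,000 → (€561,000 − €76,000) × 1.5% × 252/365 = €5,022.7397
Total = €6,945.2877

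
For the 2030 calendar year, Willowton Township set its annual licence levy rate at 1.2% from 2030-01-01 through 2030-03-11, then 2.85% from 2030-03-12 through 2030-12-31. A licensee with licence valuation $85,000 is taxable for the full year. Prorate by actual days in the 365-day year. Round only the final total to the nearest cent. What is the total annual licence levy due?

$2,153.53

2030-01-01 to 2030-03-11: 70 days at 1.2% → $85,000 × 1.2% × 70/365 = $195.6164
2030-03-12 to 2030-12-31: 295 days at 2.85% → $85,000 × 2.85% × 295/365 = $1,957.9110
Total = $2,153.5274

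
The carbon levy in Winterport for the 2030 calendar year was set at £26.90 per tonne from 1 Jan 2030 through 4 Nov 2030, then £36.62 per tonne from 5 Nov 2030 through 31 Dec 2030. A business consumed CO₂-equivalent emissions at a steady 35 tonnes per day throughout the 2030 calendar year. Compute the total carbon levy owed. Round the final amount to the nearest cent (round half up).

£363038.90

1 Jan – 4 Nov 2030: 308 days × 35 tonnes/day = 10,780 tonnes at £26.90/tonne → £289982.00
5 Nov – 31 Dec 2030: 57 days × 35 tonnes/day = 1,995 tonnes at £36.62/tonne → £73056.90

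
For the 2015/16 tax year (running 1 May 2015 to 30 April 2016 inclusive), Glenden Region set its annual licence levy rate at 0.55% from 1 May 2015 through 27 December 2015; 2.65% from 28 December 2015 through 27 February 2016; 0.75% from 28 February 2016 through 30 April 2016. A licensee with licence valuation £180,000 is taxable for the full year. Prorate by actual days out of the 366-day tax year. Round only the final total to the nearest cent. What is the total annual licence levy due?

£1,692.30

1 May – 27 December 2015: 241 days at 0.55% → £180,000 × 0.55% × 241/366 = £651.8852
28 December 2015 – 27 February 2016: 62 days at 2.65% → £180,000 × 2.65% × 62/366 = £808.0328
28 February – 30 April 2016: 63 days at 0.75% → £180,000 × 0.75% × 63/366 = £232.3770
Total = £1,692.2951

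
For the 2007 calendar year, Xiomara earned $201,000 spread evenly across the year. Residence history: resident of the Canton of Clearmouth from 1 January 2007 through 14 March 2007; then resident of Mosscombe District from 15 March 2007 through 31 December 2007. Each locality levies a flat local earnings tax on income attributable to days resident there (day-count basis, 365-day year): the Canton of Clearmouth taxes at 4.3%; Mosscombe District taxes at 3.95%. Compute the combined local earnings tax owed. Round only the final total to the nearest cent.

$8,080.20

The Canton of Clearmouth, 1 January – 14 March 2007: 73 days → $201,000 × 4.3% × 73/365 = $1,728.6000
Mosscombe District, 15 March – 31 December 2007: 292 days → $201,000 × 3.95% × 292/365 = $6,351.6000
Total = $8,080.2000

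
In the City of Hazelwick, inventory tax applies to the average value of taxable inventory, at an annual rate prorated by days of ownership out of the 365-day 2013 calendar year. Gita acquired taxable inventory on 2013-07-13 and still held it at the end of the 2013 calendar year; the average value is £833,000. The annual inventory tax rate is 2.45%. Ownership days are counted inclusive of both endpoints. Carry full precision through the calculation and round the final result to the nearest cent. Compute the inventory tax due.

£9,617.16

Days held (2013-07-13 to 2013-12-31): 172 out of 365
Tax = £833,000 × 2.45% × 172/365 = £9,617.1562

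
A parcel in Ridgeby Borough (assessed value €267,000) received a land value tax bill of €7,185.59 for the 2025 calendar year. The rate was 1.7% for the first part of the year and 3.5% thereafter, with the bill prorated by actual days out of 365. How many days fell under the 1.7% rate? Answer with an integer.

Let d = days at the first rate; then 365 − d days at the second rate.
€267,000 × [1.7%·d + 3.5%·(365−d)] / 365 = €7,185.59
Solving gives d = 164, so the new rate took effect on 14 Jun 2025.

164 days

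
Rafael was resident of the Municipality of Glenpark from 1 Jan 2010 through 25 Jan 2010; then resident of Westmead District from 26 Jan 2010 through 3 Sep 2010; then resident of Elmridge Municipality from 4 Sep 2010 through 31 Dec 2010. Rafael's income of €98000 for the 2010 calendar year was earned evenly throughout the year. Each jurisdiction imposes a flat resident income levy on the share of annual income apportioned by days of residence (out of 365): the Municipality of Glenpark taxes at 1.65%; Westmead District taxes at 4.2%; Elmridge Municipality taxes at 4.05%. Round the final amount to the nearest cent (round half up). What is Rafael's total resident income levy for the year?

€3896.91

The Municipality of Glenpark, 1 Jan – 25 Jan 2010: 25 days → €98000 × 1.65% × 25/365 = €110.7534
Westmead District, 26 Jan – 3 Sep 2010: 221 days → €98000 × 4.2% × 221/365 = €2492.1534
Elmridge Municipality, 4 Sep – 31 Dec 2010: 119 days → €98000 × 4.05% × 119/365 = €1294.0027
Total = €3896.9096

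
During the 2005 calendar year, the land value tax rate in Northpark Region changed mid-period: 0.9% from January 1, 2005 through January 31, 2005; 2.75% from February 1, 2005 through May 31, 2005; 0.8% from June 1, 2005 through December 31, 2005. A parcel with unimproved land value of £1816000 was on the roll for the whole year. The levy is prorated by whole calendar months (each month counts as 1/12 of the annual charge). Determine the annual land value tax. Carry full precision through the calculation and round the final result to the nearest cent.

£26483.33

January 1 – January 31, 2005: 1 month at 0.9% → £1816000 × 0.9% × 1/12 = £1362.0000
February 1 – May 31, 2005: 4 months at 2.75% → £1816000 × 2.75% × 4/12 = £16646.6667
June 1 – December 31, 2005: 7 months at 0.8% → £1816000 × 0.8% × 7/12 = £8474.6667
Total = £26483.3333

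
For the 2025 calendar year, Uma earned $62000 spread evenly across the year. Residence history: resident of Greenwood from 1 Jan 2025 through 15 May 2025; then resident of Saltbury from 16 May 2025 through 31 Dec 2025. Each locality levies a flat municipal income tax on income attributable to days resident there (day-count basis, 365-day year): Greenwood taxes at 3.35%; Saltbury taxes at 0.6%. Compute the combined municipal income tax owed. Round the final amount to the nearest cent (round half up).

$1002.62

Greenwood, 1 Jan – 15 May 2025: 135 days → $62000 × 3.35% × 135/365 = $768.2055
Saltbury, 16 May – 31 Dec 2025: 230 days → $62000 × 0.6% × 230/365 = $234.4110
Total = $1002.6164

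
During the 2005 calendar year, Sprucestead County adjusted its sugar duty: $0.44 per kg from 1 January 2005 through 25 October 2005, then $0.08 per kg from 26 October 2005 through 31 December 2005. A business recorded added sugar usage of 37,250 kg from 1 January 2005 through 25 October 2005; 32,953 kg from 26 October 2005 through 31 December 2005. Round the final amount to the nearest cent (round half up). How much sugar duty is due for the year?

1 January – 25 October 2005: 37,250 kg at $0.44/kg → $16,390.00
26 October – 31 December 2005: 32,953 kg at $0.08/kg → $2,636.24

$19,026.24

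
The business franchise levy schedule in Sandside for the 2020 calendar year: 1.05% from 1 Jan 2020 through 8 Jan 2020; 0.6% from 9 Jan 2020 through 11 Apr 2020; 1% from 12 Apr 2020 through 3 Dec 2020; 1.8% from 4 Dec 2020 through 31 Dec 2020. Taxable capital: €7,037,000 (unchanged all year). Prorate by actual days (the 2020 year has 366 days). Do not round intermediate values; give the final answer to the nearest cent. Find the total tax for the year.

€67,524.44

1 Jan – 8 Jan 2020: 8 days at 1.05% → €7,037,000 × 1.05% × 8/366 = €1,615.0492
9 Jan – 11 Apr 2020: 94 days at 0.6% → €7,037,000 × 0.6% × 94/366 = €10,843.9016
12 Apr – 3 Dec 2020: 236 days at 1% → €7,037,000 × 1% × 236/366 = €45,375.1913
4 Dec – 31 Dec 2020: 28 days at 1.8% → €7,037,000 × 1.8% × 28/366 = €9,690.2951
Total = €67,524.4372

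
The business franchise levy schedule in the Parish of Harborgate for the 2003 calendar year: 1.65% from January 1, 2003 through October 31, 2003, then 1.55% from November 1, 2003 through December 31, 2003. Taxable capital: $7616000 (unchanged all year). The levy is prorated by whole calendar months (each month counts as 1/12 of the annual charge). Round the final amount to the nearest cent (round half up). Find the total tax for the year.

January 1 – October 31, 2003: 10 months at 1.65% → $7616000 × 1.65% × 10/12 = $104720.0000
November 1 – December 31, 2003: 2 months at 1.55% → $7616000 × 1.55% × 2/12 = $19674.6667
Total = $124394.6667

$124394.67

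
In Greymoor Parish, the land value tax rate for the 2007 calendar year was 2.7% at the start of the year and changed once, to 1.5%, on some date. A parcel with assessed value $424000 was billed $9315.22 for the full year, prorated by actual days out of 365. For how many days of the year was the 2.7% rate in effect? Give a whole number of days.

Let d = days at the first rate; then 365 − d days at the second rate.
$424000 × [2.7%·d + 1.5%·(365−d)] / 365 = $9315.22
Solving gives d = 212, so the new rate took effect on 1 Aug 2007.

212 days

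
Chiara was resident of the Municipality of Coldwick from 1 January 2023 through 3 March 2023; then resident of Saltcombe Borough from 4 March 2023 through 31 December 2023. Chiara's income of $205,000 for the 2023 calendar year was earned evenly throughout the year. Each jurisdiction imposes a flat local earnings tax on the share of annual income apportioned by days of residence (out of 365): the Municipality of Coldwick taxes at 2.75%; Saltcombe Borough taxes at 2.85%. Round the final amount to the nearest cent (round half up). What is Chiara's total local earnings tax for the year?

$5,807.68

The Municipality of Coldwick, 1 January – 3 March 2023: 62 days → $205,000 × 2.75% × 62/365 = $957.6027
Saltcombe Borough, 4 March – 31 December 2023: 303 days → $205,000 × 2.85% × 303/365 = $4,850.0753
Total = $5,807.6781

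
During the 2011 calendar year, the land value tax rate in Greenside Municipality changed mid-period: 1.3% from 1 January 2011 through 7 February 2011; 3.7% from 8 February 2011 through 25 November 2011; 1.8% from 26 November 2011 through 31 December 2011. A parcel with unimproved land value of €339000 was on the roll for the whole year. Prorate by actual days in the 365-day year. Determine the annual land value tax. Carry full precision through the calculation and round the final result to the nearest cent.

1 January – 7 February 2011: 38 days at 1.3% → €339000 × 1.3% × 38/365 = €458.8110
8 February – 25 November 2011: 291 days at 3.7% → €339000 × 3.7% × 291/365 = €10000.0356
26 November – 31 December 2011: 36 days at 1.8% → €339000 × 1.8% × 36/365 = €601.8411
Total = €11060.6877

€11060.69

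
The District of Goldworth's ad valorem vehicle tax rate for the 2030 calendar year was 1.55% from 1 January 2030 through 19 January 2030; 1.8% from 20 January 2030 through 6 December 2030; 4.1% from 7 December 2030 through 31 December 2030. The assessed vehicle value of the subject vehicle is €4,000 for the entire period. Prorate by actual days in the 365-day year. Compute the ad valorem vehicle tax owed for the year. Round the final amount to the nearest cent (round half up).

€77.78

1 January – 19 January 2030: 19 days at 1.55% → €4,000 × 1.55% × 19/365 = €3.2274
20 January – 6 December 2030: 321 days at 1.8% → €4,000 × 1.8% × 321/365 = €63.3205
7 December – 31 December 2030: 25 days at 4.1% → €4,000 × 4.1% × 25/365 = €11.2329
Total = €77.7808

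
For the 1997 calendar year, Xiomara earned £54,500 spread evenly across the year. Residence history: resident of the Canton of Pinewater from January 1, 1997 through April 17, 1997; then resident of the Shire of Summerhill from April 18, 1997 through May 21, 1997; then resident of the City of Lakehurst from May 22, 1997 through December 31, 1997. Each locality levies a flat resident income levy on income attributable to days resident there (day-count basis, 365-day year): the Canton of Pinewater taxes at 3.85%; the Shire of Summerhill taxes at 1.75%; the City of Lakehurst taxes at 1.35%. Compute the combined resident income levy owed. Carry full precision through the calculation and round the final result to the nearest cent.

£1,155.47

The Canton of Pinewater, January 1 – April 17, 1997: 107 days → £54,500 × 3.85% × 107/365 = £615.1034
The Shire of Summerhill, April 18 – May 21, 1997: 34 days → £54,500 × 1.75% × 34/365 = £88.8425
The City of Lakehurst, May 22 – December 31, 1997: 224 days → £54,500 × 1.35% × 224/365 = £451.5288
Total = £1,155.4747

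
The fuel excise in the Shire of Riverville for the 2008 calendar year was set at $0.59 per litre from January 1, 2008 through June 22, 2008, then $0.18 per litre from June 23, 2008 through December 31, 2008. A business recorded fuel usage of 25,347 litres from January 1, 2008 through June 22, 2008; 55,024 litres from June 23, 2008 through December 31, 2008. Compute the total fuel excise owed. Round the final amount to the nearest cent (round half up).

$24,859.05

January 1 – June 22, 2008: 25,347 litres at $0.59/litre → $14,954.73
June 23 – December 31, 2008: 55,024 litres at $0.18/litre → $9,904.32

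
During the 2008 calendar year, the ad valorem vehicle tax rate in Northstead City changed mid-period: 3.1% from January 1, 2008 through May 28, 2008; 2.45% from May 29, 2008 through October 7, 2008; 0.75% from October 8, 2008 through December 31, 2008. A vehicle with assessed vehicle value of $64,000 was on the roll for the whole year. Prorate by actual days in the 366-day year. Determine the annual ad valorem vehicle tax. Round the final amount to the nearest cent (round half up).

January 1 – May 28, 2008: 149 days at 3.1% → $64,000 × 3.1% × 149/366 = $807.6940
May 29 – October 7, 2008: 132 days at 2.45% → $64,000 × 2.45% × 132/366 = $565.5082
October 8 – December 31, 2008: 85 days at 0.75% → $64,000 × 0.75% × 85/366 = $111.4754
Total = $1,484.6776

$1,484.68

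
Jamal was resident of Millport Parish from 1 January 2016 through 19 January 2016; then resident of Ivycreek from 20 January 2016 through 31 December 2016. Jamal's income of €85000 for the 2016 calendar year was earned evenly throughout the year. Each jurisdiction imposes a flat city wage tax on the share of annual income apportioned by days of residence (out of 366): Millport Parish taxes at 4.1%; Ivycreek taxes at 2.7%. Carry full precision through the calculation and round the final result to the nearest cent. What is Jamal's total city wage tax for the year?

Millport Parish, 1 January – 19 January 2016: 19 days → €85000 × 4.1% × 19/366 = €180.9153
Ivycreek, 20 January – 31 December 2016: 347 days → €85000 × 2.7% × 347/366 = €2175.8607
Total = €2356.7760

€2356.78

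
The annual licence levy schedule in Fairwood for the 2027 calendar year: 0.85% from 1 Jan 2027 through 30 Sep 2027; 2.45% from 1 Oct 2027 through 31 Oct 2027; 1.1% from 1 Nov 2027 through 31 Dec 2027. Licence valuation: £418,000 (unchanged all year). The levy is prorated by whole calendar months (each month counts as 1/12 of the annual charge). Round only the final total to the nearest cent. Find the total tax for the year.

£4,284.50

1 Jan – 30 Sep 2027: 9 months at 0.85% → £418,000 × 0.85% × 9/12 = £2,664.7500
1 Oct – 31 Oct 2027: 1 month at 2.45% → £418,000 × 2.45% × 1/12 = £853.4167
1 Nov – 31 Dec 2027: 2 months at 1.1% → £418,000 × 1.1% × 2/12 = £766.3333
Total = £4,284.5000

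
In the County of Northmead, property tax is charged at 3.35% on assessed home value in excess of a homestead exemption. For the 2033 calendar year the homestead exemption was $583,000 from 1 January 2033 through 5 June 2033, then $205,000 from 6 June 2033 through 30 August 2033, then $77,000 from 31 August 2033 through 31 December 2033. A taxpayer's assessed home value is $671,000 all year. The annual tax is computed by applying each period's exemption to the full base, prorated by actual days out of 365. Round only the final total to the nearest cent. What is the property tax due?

$11,643.87

1 January – 5 June 2033: 156 days, exemption $583,000 → ($671,000 − $583,000) × 3.35% × 156/365 = $1,259.9671
6 June – 30 August 2033: 86 days, exemption $205,000 → ($671,000 − $205,000) × 3.35% × 86/365 = $3,678.2082
31 August – 31 December 2033: 123 days, exemption $77,000 → ($671,000 − $77,000) × 3.35% × 123/365 = $6,705.6904
Total = $11,643.8658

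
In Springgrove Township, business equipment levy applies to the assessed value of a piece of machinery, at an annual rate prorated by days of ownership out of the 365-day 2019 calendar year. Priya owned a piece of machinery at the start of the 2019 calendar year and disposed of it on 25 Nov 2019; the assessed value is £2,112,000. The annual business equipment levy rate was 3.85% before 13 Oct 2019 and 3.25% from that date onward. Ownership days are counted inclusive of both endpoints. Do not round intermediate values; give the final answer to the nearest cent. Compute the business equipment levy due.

1 Jan – 12 Oct 2019: 285 days at 3.85% → £2,112,000 × 3.85% × 285/365 = £63,490.1918
13 Oct – 25 Nov 2019: 44 days at 3.25% → £2,112,000 × 3.25% × 44/365 = £8,274.4110
Total = £71,764.6027

£71,764.60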